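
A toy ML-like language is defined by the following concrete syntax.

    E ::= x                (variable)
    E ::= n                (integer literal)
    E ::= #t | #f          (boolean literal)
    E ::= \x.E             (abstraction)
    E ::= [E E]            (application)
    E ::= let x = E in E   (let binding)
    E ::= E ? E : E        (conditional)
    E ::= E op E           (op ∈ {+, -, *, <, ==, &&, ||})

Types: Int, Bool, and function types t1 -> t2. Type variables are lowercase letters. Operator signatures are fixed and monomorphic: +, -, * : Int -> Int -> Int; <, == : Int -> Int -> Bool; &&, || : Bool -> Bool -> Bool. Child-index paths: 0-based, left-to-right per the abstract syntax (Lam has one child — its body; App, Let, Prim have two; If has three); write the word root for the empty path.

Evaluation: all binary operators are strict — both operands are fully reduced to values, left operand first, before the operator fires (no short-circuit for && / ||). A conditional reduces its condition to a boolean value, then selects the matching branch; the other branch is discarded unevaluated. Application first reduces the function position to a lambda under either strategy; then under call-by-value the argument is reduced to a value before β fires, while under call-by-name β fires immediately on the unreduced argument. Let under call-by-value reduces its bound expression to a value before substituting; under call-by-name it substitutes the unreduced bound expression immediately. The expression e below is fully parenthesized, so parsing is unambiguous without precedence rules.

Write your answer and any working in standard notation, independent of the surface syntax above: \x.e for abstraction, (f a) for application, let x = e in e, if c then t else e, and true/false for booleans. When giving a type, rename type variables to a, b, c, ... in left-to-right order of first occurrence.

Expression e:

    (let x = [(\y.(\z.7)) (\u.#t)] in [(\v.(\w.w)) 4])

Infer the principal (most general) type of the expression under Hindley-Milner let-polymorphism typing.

Answer: a -> a

Working:
\z._ : b -> Int
\y._ : a -> b -> Int
\u._ : c -> Bool
  unify a -> b -> Int ~ (c -> Bool) -> d
  unify a ~ c -> Bool
  unify b -> Int ~ d
_ _ : b -> Int
let x : forall. b -> Int
w : f
\w._ : f -> f
\v._ : e -> f -> f
  unify e -> f -> f ~ Int -> g
  unify e ~ Int
  unify f -> f ~ g
_ _ : f -> f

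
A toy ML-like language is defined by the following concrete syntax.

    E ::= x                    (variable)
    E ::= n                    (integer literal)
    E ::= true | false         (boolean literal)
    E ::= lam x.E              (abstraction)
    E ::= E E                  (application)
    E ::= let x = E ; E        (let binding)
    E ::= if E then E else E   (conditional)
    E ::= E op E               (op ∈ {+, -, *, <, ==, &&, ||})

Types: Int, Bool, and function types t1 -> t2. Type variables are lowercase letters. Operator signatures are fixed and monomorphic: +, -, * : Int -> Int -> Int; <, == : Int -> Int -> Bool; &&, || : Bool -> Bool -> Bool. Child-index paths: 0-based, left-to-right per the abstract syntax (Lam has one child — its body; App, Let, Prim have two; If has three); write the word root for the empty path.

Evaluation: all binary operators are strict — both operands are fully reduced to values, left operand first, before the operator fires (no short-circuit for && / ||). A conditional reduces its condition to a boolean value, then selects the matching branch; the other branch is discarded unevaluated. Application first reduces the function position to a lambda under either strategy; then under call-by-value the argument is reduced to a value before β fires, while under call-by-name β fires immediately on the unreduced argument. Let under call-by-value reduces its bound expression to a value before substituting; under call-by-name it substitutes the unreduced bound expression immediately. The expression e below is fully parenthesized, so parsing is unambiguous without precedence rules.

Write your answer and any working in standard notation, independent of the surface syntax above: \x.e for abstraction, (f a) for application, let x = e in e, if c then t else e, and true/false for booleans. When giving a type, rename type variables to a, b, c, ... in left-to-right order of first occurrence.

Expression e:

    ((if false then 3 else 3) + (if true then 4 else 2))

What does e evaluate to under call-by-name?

Answer: 7

Trace:
step 0: ((if false then 3 else 3) + (if true then 4 else 2))
step 1: [if@0] (3 + (if true then 4 else 2))
step 2: [if@1] (3 + 4)
step 3: [delta@root] 7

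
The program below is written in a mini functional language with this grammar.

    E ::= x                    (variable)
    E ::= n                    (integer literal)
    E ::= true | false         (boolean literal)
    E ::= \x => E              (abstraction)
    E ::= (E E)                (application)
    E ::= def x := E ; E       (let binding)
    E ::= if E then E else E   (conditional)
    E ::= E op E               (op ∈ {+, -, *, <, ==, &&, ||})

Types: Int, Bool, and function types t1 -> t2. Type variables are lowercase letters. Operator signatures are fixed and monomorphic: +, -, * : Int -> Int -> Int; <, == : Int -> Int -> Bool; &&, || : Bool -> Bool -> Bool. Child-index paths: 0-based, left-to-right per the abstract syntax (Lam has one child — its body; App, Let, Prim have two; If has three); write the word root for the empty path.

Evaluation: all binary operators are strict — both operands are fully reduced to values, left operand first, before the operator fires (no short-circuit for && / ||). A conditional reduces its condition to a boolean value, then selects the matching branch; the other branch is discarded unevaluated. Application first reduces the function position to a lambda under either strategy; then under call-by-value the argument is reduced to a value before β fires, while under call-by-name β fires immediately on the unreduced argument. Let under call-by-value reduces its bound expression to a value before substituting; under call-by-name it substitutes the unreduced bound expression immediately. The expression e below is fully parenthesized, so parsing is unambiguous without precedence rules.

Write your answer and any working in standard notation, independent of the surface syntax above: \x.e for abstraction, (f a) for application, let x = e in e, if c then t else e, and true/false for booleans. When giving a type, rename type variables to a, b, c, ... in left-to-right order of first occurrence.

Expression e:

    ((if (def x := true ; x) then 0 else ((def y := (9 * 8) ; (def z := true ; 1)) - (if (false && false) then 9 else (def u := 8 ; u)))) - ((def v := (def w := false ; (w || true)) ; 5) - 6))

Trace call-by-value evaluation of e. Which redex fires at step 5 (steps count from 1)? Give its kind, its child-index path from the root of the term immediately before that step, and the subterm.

Answer: let at 1.0 : (let v = true in 5)

Trace:
step 0: ((if (let x = true in x) then 0 else ((let y = (9 * 8) in (let z = true in 1)) - (if (false && false) then 9 else (let u = 8 in u)))) - ((let v = (let w = false in (w || true)) in 5) - 6))
step 1: [let@0.0] ((if true then 0 else ((let y = (9 * 8) in (let z = true in 1)) - (if (false && false) then 9 else (let u = 8 in u)))) - ((let v = (let w = false in (w || true)) in 5) - 6))
step 2: [if@0] (0 - ((let v = (let w = false in (w || true)) in 5) - 6))
step 3: [let@1.0.0] (0 - ((let v = (false || true) in 5) - 6))
step 4: [delta@1.0.0] (0 - ((let v = true in 5) - 6))
step 5: [let@1.0] (0 - (5 - 6))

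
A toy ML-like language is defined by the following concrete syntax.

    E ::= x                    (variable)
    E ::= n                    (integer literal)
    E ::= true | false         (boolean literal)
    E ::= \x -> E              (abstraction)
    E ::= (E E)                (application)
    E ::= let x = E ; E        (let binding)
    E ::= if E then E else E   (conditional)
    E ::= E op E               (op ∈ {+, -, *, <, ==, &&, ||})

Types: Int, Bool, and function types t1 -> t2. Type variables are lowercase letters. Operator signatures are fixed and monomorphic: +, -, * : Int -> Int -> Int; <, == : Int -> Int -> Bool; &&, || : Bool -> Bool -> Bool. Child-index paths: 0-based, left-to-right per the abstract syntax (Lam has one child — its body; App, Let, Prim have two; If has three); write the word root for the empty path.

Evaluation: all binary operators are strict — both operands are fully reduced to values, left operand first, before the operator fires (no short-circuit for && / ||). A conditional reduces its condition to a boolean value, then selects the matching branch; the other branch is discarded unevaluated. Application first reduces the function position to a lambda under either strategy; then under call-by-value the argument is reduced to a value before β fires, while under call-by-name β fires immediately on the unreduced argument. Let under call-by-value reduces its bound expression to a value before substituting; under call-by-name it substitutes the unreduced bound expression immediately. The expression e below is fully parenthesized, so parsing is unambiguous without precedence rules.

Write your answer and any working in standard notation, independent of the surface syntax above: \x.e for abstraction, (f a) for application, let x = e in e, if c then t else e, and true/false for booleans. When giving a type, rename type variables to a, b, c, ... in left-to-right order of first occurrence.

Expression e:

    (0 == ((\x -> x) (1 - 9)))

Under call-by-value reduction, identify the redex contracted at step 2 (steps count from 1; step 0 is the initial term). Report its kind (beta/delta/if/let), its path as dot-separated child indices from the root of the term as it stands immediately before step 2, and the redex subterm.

Working:
step 0: (0 == ((\x.x) (1 - 9)))
step 1: [delta@1.1] (0 == ((\x.x) -8))
step 2: [beta@1] (0 == -8)

Answer: beta at 1 : ((\x.x) -8)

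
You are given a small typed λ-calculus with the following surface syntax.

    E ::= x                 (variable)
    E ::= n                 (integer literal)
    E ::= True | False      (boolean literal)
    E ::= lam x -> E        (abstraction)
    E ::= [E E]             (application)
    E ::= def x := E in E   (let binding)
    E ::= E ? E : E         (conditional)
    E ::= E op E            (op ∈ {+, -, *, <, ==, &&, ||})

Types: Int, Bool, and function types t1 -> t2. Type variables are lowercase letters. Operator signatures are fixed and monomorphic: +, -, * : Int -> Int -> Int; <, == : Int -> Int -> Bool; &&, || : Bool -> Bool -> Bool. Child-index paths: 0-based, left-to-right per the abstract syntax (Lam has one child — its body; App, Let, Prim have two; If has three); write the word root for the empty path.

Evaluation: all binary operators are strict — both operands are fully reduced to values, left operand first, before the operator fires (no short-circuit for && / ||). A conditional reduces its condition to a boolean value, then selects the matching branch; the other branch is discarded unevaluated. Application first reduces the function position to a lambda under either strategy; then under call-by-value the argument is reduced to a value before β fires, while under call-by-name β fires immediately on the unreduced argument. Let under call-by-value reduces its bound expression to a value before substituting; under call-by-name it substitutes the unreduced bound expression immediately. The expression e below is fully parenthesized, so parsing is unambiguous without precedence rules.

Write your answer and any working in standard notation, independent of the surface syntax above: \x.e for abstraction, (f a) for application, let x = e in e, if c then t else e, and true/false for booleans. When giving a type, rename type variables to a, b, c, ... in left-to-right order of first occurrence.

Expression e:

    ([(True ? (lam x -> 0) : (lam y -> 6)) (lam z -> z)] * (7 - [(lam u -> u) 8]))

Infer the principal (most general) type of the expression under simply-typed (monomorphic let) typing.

Working:
  unify Bool ~ Bool
\x._ : a -> Int
\y._ : b -> Int
  unify a -> Int ~ b -> Int
  unify a ~ b
  unify Int ~ Int
z : c
\z._ : c -> c
  unify b -> Int ~ (c -> c) -> d
  unify b ~ c -> c
  unify Int ~ d
_ _ : Int
  unify Int ~ Int
  unify Int ~ Int
u : e
\u._ : e -> e
  unify e -> e ~ Int -> f
  unify e ~ Int
  unify Int ~ f
_ _ : Int
  unify Int ~ Int
  unify Int ~ Int

Answer: Int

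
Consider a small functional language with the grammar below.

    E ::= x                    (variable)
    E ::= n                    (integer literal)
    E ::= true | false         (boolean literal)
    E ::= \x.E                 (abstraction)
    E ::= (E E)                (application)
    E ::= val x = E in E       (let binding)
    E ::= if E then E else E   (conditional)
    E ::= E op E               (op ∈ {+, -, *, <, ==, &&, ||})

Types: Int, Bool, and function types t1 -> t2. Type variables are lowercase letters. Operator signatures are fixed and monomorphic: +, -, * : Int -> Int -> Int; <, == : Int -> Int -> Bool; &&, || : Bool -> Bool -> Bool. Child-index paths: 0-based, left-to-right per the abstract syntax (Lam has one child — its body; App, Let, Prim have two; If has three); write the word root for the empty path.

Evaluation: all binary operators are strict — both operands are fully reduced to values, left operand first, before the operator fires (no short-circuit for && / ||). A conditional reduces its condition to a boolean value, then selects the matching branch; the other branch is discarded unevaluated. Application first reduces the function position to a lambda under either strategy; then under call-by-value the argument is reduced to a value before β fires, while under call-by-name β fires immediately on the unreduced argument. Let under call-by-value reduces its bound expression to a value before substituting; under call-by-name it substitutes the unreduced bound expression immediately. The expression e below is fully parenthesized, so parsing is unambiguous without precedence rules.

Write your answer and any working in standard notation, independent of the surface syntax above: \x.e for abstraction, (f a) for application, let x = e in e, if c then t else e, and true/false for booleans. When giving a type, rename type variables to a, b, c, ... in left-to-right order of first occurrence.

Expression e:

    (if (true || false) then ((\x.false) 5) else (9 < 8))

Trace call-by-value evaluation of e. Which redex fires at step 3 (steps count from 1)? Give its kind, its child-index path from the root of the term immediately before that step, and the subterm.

Answer: beta at root : ((\x.false) 5)

Working:
step 0: (if (true || false) then ((\x.false) 5) else (9 < 8))
step 1: [delta@0] (if true then ((\x.false) 5) else (9 < 8))
step 2: [if@root] ((\x.false) 5)
step 3: [beta@root] false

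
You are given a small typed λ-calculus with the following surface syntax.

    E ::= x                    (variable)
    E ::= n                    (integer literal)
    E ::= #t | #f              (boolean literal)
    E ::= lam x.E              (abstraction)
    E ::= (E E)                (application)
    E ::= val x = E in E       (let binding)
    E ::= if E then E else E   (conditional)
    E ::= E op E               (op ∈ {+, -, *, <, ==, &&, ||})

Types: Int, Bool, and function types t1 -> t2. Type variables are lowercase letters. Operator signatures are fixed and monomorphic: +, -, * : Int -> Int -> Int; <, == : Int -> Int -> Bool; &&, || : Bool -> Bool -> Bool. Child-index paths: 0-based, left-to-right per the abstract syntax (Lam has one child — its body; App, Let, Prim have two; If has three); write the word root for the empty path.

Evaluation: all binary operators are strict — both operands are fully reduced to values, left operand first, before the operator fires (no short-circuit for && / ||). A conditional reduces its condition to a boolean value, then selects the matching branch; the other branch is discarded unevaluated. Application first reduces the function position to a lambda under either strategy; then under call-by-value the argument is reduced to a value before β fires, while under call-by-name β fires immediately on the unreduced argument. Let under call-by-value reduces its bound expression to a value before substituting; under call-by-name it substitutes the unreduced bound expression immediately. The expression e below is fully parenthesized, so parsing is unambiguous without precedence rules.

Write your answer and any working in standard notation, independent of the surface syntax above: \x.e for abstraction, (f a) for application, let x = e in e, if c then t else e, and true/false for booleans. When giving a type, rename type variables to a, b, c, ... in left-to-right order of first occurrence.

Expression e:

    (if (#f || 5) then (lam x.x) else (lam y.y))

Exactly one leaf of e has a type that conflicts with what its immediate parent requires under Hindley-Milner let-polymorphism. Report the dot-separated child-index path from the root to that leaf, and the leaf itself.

Answer: 0.1 : 5

Trace:
  unify Bool ~ Bool
  unify Int ~ Bool
  FAIL: mismatch Int ~ Bool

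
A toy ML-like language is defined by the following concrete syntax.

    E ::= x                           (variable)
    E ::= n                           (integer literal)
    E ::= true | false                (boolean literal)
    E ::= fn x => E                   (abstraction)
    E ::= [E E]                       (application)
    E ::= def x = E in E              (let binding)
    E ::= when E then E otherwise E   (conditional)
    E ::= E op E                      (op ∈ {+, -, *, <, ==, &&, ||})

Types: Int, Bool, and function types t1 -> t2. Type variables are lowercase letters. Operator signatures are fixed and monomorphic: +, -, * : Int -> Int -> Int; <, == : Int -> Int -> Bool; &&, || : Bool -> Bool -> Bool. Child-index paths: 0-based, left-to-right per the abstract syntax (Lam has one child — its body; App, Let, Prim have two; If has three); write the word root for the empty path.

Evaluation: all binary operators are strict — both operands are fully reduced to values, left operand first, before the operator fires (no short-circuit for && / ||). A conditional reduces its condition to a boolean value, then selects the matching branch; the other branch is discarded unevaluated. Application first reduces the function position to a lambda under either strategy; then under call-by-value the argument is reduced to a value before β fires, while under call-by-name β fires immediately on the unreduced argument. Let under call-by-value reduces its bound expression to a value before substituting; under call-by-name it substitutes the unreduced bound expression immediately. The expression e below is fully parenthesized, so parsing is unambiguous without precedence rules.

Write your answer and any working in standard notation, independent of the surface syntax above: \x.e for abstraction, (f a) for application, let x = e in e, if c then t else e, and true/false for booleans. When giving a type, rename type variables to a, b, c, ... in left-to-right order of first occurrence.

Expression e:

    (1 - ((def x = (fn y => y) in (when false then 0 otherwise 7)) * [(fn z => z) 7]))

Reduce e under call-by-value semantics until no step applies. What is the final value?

Trace:
step 0: (1 - ((let x = (\y.y) in (if false then 0 else 7)) * ((\z.z) 7)))
step 1: [let@1.0] (1 - ((if false then 0 else 7) * ((\z.z) 7)))
step 2: [if@1.0] (1 - (7 * ((\z.z) 7)))
step 3: [beta@1.1] (1 - (7 * 7))
step 4: [delta@1] (1 - 49)
step 5: [delta@root] -48

Answer: -48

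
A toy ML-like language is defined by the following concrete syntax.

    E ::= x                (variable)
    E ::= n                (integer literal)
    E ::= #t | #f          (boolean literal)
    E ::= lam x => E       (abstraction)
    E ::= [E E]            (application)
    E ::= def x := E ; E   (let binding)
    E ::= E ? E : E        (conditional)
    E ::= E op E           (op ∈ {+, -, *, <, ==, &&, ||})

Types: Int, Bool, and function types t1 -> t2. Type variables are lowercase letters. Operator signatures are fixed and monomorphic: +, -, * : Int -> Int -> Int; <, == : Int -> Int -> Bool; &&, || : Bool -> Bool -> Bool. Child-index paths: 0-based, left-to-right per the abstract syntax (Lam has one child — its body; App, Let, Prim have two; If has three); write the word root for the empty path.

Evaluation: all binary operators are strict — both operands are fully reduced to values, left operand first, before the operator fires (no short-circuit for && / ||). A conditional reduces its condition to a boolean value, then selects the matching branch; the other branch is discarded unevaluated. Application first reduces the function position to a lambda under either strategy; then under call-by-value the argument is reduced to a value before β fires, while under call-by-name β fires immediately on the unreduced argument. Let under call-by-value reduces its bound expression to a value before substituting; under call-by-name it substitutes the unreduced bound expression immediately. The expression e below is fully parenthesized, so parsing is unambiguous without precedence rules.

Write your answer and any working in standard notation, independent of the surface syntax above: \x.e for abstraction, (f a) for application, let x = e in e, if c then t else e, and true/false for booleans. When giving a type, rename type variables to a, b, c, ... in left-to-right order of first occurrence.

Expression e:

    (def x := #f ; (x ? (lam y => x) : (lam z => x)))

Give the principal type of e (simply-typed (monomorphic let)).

Derivation:
let x : Bool
x : Bool
  unify Bool ~ Bool
x : Bool
\y._ : a -> Bool
x : Bool
\z._ : b -> Bool
  unify a -> Bool ~ b -> Bool
  unify a ~ b
  unify Bool ~ Bool

Answer: a -> Bool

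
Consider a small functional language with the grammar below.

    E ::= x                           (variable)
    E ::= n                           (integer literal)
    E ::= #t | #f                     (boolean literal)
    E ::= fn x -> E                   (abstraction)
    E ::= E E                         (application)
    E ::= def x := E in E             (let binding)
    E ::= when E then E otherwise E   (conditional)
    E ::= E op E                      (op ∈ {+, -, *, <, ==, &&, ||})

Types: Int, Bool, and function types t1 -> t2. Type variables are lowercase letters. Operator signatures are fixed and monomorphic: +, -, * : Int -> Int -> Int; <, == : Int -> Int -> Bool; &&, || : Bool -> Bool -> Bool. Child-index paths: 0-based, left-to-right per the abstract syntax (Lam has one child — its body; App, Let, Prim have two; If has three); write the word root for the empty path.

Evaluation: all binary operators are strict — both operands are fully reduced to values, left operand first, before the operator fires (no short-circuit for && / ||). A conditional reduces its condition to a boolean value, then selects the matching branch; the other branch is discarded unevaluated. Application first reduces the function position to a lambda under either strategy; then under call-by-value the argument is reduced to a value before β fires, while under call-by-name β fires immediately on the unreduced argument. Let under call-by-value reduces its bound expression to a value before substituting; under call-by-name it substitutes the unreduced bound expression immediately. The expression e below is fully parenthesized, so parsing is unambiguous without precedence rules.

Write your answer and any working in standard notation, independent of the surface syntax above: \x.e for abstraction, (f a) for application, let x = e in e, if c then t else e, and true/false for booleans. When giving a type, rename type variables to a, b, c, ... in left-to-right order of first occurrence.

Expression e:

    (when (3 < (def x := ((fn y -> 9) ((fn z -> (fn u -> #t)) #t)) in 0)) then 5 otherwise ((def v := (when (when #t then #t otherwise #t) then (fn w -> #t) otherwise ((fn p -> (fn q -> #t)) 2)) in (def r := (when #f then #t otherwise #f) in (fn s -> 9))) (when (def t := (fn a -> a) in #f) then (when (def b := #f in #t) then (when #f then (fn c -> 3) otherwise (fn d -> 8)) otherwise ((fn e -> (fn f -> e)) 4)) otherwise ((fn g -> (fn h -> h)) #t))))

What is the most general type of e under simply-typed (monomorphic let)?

Derivation:
  unify Int ~ Int
\y._ : a -> Int
\u._ : c -> Bool
\z._ : b -> c -> Bool
  unify b -> c -> Bool ~ Bool -> d
  unify b ~ Bool
  unify c -> Bool ~ d
_ _ : c -> Bool
  unify a -> Int ~ (c -> Bool) -> e
  unify a ~ c -> Bool
  unify Int ~ e
_ _ : Int
let x : Int
  unify Int ~ Int
  unify Bool ~ Bool
  unify Bool ~ Bool
  unify Bool ~ Bool
  unify Bool ~ Bool
\w._ : f -> Bool
\q._ : h -> Bool
\p._ : g -> h -> Bool
  unify g -> h -> Bool ~ Int -> i
  unify g ~ Int
  unify h -> Bool ~ i
_ _ : h -> Bool
  unify f -> Bool ~ h -> Bool
  unify f ~ h
  unify Bool ~ Bool
let v : h -> Bool
  unify Bool ~ Bool
  unify Bool ~ Bool
let r : Bool
\s._ : j -> Int
a : k
\a._ : k -> k
let t : k -> k
  unify Bool ~ Bool
let b : Bool
  unify Bool ~ Bool
  unify Bool ~ Bool
\c._ : l -> Int
\d._ : m -> Int
  unify l -> Int ~ m -> Int
  unify l ~ m
  unify Int ~ Int
e : n
\f._ : o -> n
\e._ : n -> o -> n
  unify n -> o -> n ~ Int -> p
  unify n ~ Int
  unify o -> Int ~ p
_ _ : o -> Int
  unify m -> Int ~ o -> Int
  unify m ~ o
  unify Int ~ Int
h : r
\h._ : r -> r
\g._ : q -> r -> r
  unify q -> r -> r ~ Bool -> s
  unify q ~ Bool
  unify r -> r ~ s
_ _ : r -> r
  unify o -> Int ~ r -> r
  unify o ~ r
  unify Int ~ r
  unify j -> Int ~ (Int -> Int) -> t
  unify j ~ Int -> Int
  unify Int ~ t
_ _ : Int
  unify Int ~ Int

Answer: Int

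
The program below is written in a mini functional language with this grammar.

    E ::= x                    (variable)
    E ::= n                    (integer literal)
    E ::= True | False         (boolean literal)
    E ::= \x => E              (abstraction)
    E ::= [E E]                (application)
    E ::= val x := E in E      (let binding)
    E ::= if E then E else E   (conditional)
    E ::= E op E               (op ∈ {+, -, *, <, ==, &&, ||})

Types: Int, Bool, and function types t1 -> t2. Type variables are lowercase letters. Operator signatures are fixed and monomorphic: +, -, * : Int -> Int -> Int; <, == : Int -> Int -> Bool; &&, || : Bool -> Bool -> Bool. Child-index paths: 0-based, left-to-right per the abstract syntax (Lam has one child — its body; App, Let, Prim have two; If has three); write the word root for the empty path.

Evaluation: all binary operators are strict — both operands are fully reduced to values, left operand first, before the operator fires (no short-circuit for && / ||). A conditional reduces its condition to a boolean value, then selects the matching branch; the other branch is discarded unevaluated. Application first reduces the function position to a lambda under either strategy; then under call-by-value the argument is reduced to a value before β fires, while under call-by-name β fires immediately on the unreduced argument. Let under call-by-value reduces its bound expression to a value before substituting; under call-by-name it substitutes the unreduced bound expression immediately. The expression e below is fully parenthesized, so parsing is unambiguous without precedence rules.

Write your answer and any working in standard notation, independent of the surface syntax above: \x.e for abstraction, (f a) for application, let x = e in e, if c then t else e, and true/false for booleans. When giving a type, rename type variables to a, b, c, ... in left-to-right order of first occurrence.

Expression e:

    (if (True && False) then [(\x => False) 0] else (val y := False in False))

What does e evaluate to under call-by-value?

Answer: false

Working:
step 0: (if (true && false) then ((\x.false) 0) else (let y = false in false))
step 1: [delta@0] (if false then ((\x.false) 0) else (let y = false in false))
step 2: [if@root] (let y = false in false)
step 3: [let@root] false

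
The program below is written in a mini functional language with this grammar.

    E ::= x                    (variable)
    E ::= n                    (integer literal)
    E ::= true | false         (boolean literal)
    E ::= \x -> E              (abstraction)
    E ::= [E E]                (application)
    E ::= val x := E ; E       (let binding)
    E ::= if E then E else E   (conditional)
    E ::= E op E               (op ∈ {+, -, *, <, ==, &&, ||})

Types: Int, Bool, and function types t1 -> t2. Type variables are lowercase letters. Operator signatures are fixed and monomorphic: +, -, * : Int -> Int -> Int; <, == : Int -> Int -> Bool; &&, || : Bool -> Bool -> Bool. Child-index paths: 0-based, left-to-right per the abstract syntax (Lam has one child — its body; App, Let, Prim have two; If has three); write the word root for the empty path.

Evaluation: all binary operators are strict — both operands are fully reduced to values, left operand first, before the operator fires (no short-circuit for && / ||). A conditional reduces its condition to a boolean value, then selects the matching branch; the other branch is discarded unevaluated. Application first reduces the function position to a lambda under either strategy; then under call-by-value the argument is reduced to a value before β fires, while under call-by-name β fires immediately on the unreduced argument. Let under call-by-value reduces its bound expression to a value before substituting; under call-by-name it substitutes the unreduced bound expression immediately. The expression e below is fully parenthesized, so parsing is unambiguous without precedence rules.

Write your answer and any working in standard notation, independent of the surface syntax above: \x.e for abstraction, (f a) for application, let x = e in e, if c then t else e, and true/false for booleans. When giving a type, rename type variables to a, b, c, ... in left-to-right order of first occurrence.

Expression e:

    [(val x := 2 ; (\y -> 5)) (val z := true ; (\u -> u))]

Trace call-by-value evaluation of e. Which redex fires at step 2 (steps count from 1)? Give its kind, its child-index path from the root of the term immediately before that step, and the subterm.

Answer: let at 1 : (let z = true in (\u.u))

Trace:
step 0: ((let x = 2 in (\y.5)) (let z = true in (\u.u)))
step 1: [let@0] ((\y.5) (let z = true in (\u.u)))
step 2: [let@1] ((\y.5) (\u.u))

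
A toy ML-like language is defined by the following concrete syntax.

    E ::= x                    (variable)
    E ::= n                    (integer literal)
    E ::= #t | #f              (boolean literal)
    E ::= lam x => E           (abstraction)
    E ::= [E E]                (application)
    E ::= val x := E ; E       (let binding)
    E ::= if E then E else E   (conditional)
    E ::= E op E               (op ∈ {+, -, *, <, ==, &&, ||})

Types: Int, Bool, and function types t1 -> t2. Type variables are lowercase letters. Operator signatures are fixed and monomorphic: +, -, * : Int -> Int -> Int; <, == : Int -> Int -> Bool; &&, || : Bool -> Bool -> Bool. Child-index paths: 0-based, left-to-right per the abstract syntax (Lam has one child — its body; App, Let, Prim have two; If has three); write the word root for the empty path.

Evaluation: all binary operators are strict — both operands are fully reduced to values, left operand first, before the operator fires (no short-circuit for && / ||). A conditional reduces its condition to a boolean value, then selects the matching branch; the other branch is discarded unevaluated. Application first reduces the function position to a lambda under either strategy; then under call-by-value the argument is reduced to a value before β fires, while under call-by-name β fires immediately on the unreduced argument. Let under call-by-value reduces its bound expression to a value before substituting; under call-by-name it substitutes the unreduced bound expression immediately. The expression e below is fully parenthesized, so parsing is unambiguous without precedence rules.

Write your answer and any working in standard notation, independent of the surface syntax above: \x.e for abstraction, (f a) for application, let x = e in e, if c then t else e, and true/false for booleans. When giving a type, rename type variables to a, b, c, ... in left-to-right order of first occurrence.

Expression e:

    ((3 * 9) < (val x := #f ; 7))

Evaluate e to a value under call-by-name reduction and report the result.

Working:
step 0: ((3 * 9) < (let x = false in 7))
step 1: [delta@0] (27 < (let x = false in 7))
step 2: [let@1] (27 < 7)
step 3: [delta@root] false

Answer: false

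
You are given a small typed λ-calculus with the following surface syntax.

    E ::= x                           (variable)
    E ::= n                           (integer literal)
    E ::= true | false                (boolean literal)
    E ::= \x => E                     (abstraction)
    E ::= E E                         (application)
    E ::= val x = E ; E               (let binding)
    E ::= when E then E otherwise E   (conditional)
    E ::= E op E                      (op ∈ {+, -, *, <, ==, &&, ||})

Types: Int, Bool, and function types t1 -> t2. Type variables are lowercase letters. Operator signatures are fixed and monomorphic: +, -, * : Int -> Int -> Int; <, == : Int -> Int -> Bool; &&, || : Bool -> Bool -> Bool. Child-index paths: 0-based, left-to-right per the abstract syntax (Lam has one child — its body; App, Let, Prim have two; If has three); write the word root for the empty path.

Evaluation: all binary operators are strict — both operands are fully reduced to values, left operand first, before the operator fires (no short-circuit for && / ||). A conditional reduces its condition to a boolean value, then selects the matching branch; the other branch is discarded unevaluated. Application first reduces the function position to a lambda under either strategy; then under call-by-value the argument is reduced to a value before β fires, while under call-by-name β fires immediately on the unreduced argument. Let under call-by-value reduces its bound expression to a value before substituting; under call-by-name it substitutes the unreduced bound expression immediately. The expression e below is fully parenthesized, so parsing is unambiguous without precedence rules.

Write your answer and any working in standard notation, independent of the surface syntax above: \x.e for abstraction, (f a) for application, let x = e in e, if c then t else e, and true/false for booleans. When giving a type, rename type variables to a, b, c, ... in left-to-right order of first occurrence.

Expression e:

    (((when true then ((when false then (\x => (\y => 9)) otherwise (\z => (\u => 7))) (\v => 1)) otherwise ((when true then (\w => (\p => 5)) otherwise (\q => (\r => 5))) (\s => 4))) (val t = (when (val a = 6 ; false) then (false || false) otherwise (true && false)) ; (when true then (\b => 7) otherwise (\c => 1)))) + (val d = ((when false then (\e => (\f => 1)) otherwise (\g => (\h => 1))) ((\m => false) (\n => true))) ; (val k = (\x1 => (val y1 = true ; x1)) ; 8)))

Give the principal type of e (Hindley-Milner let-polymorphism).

Answer: Int

Derivation:
  unify Bool ~ Bool
  unify Bool ~ Bool
\y._ : b -> Int
\x._ : a -> b -> Int
\u._ : d -> Int
\z._ : c -> d -> Int
  unify a -> b -> Int ~ c -> d -> Int
  unify a ~ c
  unify b -> Int ~ d -> Int
  unify b ~ d
  unify Int ~ Int
\v._ : e -> Int
  unify c -> d -> Int ~ (e -> Int) -> f
  unify c ~ e -> Int
  unify d -> Int ~ f
_ _ : d -> Int
  unify Bool ~ Bool
\p._ : h -> Int
\w._ : g -> h -> Int
\r._ : j -> Int
\q._ : i -> j -> Int
  unify g -> h -> Int ~ i -> j -> Int
  unify g ~ i
  unify h -> Int ~ j -> Int
  unify h ~ j
  unify Int ~ Int
\s._ : k -> Int
  unify i -> j -> Int ~ (k -> Int) -> l
  unify i ~ k -> Int
  unify j -> Int ~ l
_ _ : j -> Int
  unify d -> Int ~ j -> Int
  unify d ~ j
  unify Int ~ Int
let a : Int
  unify Bool ~ Bool
  unify Bool ~ Bool
  unify Bool ~ Bool
  unify Bool ~ Bool
  unify Bool ~ Bool
  unify Bool ~ Bool
let t : Bool
  unify Bool ~ Bool
\b._ : m -> Int
\c._ : n -> Int
  unify m -> Int ~ n -> Int
  unify m ~ n
  unify Int ~ Int
  unify j -> Int ~ (n -> Int) -> o
  unify j ~ n -> Int
  unify Int ~ o
_ _ : Int
  unify Int ~ Int
  unify Bool ~ Bool
\f._ : q -> Int
\e._ : p -> q -> Int
\h._ : s -> Int
\g._ : r -> s -> Int
  unify p -> q -> Int ~ r -> s -> Int
  unify p ~ r
  unify q -> Int ~ s -> Int
  unify q ~ s
  unify Int ~ Int
\m._ : t -> Bool
\n._ : u -> Bool
  unify t -> Bool ~ (u -> Bool) -> v
  unify t ~ u -> Bool
  unify Bool ~ v
_ _ : Bool
  unify r -> s -> Int ~ Bool -> w
  unify r ~ Bool
  unify s -> Int ~ w
_ _ : s -> Int
let d : forall. s -> Int
let y1 : Bool
x1 : x
\x1._ : x -> x
let k : forall. x -> x
  unify Int ~ Int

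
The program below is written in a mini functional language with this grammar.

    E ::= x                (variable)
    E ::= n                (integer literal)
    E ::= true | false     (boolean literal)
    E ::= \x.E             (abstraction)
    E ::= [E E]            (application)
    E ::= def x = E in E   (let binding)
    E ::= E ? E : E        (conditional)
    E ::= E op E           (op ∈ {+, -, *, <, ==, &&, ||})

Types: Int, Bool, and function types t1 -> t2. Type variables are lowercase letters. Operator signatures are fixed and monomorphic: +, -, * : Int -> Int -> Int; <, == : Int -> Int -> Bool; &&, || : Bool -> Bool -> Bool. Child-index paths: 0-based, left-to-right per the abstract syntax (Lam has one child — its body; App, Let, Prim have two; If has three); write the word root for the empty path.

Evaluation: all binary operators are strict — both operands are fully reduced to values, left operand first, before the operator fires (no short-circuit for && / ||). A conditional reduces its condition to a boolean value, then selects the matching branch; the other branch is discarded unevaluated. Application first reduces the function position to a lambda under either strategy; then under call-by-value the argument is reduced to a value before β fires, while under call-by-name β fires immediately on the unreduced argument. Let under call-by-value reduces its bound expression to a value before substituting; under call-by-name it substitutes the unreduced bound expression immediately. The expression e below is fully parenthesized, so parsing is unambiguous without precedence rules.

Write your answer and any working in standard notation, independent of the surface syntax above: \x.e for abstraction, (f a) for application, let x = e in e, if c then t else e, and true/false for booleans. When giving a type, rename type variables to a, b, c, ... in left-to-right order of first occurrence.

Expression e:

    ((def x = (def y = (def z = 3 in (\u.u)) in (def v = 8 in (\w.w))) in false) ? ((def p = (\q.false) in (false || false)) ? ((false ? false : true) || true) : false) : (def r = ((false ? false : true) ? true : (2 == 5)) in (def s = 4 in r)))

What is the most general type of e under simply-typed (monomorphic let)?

Derivation:
let z : Int
u : a
\u._ : a -> a
let y : a -> a
let v : Int
w : b
\w._ : b -> b
let x : b -> b
  unify Bool ~ Bool
\q._ : c -> Bool
let p : c -> Bool
  unify Bool ~ Bool
  unify Bool ~ Bool
  unify Bool ~ Bool
  unify Bool ~ Bool
  unify Bool ~ Bool
  unify Bool ~ Bool
  unify Bool ~ Bool
  unify Bool ~ Bool
  unify Bool ~ Bool
  unify Bool ~ Bool
  unify Bool ~ Bool
  unify Int ~ Int
  unify Int ~ Int
  unify Bool ~ Bool
let r : Bool
let s : Int
r : Bool
  unify Bool ~ Bool

Answer: Bool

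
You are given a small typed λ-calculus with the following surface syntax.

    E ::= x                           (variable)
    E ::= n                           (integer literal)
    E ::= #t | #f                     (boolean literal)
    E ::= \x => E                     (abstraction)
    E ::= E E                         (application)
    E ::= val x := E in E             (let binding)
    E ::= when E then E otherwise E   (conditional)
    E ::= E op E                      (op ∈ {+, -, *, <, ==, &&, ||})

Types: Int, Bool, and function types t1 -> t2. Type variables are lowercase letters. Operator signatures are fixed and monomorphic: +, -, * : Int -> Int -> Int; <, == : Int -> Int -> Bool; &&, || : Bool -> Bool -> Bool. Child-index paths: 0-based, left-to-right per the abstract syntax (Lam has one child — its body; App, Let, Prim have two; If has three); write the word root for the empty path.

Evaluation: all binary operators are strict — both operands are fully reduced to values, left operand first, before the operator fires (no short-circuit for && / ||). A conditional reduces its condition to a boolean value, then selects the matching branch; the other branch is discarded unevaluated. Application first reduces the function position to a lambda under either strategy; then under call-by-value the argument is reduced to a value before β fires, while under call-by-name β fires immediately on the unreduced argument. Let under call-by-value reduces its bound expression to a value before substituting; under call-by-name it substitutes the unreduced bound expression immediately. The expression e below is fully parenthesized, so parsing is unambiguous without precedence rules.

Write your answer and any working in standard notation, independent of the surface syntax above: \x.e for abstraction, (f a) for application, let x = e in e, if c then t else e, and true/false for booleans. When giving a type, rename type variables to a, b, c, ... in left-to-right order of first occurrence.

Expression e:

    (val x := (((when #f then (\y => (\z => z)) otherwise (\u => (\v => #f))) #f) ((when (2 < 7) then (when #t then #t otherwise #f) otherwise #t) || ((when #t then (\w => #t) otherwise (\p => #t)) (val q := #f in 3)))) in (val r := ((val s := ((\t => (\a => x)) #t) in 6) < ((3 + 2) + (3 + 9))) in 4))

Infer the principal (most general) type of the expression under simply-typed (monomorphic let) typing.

Answer: Int

Working:
  unify Bool ~ Bool
z : b
\z._ : b -> b
\y._ : a -> b -> b
\v._ : d -> Bool
\u._ : c -> d -> Bool
  unify a -> b -> b ~ c -> d -> Bool
  unify a ~ c
  unify b -> b ~ d -> Bool
  unify b ~ d
  unify d ~ Bool
  unify c -> Bool -> Bool ~ Bool -> e
  unify c ~ Bool
  unify Bool -> Bool ~ e
_ _ : Bool -> Bool
  unify Int ~ Int
  unify Int ~ Int
  unify Bool ~ Bool
  unify Bool ~ Bool
  unify Bool ~ Bool
  unify Bool ~ Bool
  unify Bool ~ Bool
  unify Bool ~ Bool
\w._ : f -> Bool
\p._ : g -> Bool
  unify f -> Bool ~ g -> Bool
  unify f ~ g
  unify Bool ~ Bool
let q : Bool
  unify g -> Bool ~ Int -> h
  unify g ~ Int
  unify Bool ~ h
_ _ : Bool
  unify Bool ~ Bool
  unify Bool -> Bool ~ Bool -> i
  unify Bool ~ Bool
  unify Bool ~ i
_ _ : Bool
let x : Bool
x : Bool
\a._ : k -> Bool
\t._ : j -> k -> Bool
  unify j -> k -> Bool ~ Bool -> l
  unify j ~ Bool
  unify k -> Bool ~ l
_ _ : k -> Bool
let s : k -> Bool
  unify Int ~ Int
  unify Int ~ Int
  unify Int ~ Int
  unify Int ~ Int
  unify Int ~ Int
  unify Int ~ Int
  unify Int ~ Int
  unify Int ~ Int
let r : Bool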